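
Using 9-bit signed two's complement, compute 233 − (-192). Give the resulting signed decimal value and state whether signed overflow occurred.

-87; overflow

233 → 011101001
-192 → 101000000
Subtract via negate-and-add: invert 101000000 + 1 = 011000000 (i.e. 192).
  011101001
+ 011000000
= 110101001
Result 110101001: MSB = 1 → 425 − 512 = -87.
Both addends (after negating the subtrahend) are non-negative but the stored result is negative: signed overflow. The true value 233 − (-192) = 425 lies outside [-256, 255].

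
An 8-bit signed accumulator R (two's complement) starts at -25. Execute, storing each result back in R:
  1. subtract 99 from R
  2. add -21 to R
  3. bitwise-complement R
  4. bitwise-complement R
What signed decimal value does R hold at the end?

111

Start: R = -25 = 11100111.
R = -25 − 99 = -124 = 10000100
R = -124 + (-21) = -145; wraps to 111 = 01101111
R = NOT 01101111 = 10010000 = -112
R = NOT 10010000 = 01101111 = 111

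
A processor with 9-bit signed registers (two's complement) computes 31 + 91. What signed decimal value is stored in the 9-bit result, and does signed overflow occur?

122; no overflow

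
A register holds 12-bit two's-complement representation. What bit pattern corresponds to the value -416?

111001100000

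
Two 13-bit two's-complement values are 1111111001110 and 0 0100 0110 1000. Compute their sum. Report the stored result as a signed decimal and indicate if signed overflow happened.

1111111001110 = -50 (signed)
0 0100 0110 1000 → 0010001101000 = 1128 (signed)
  1111111001110
+ 0010001101000
= 0010000110110  (discard carry-out 1)
Result 0010000110110: MSB = 0 → value 1078.
Addends have opposite signs, so signed overflow cannot occur.

1078; no overflow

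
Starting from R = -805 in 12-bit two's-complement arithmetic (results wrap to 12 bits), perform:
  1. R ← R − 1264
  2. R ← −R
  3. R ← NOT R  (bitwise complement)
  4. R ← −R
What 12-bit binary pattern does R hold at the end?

Start: R = -805 = 110011011011.
R = -805 − 1264 = -2069; wraps to 2027 = 011111101011
R = −(2027) = -2027 = 100000010101
R = NOT 100000010101 = 011111101010 = 2026
R = −(2026) = -2026 = 100000010110

100000010110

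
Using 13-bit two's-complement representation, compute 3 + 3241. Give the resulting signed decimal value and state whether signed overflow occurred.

3244; no overflow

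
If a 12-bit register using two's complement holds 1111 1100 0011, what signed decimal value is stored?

-61

MSB is 1, so the value is negative.
Unsigned reading: 4035. Subtract 2^12 = 4096: 4035 − 4096 = -61.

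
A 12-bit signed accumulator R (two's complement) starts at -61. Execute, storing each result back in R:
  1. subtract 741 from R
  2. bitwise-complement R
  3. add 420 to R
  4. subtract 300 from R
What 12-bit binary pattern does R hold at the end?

Start: R = -61 = 111111000011.
R = -61 − 741 = -802 = 110011011110
R = NOT 110011011110 = 001100100001 = 801
R = 801 + 420 = 1221 = 010011000101
R = 1221 − 300 = 921 = 001110011001

001110011001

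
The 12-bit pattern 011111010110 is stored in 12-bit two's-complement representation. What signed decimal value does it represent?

2006

MSB is 0, so the value is non-negative: 011111010110 = 2006.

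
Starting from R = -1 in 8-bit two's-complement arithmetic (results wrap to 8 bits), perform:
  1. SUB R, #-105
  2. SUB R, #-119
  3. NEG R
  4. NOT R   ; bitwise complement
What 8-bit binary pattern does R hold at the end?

11011110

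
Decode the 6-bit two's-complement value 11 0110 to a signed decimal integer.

-10

MSB is 1, so the value is negative.
Unsigned reading: 54. Subtract 2^6 = 64: 54 − 64 = -10.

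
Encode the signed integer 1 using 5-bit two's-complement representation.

1 is non-negative, so write it directly in 5 bits: 00001.

00001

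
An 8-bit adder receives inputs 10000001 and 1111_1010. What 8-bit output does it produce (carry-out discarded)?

01111011

  10000001
+ 11111010
= 01111011  (discard carry-out 1)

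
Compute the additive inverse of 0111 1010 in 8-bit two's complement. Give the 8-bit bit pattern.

10000110

Invert: 10000101. Add 1: 10000110.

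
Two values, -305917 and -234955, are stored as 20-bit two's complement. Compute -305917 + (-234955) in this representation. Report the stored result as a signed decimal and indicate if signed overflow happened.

-305917 → 10110101010100000011
-234955 → 11000110101000110101
  10110101010100000011
+ 11000110101000110101
= 01111011111100111000  (discard carry-out 1)
Result 01111011111100111000: MSB = 0 → value 507704.
Both addends are negative but the stored result is non-negative: signed overflow. The true value -305917 + (-234955) = -540872 lies outside [-524288, 524287].

507704; overflow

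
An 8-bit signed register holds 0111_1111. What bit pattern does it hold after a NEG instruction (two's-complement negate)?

10000001

Invert: 10000000. Add 1: 10000001.
Check: 01111111 = 127, 10000001 = -127.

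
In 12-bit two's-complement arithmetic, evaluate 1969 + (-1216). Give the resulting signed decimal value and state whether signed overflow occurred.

1969 → 011110110001
-1216 → 101101000000
  011110110001
+ 101101000000
= 001011110001  (discard carry-out 1)
Result 001011110001: MSB = 0 → value 753.
Addends have opposite signs, so signed overflow cannot occur.

753; no overflow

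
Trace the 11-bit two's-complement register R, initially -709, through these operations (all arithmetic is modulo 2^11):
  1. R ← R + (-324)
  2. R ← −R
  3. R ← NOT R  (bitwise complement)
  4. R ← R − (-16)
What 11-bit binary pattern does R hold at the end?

10000000110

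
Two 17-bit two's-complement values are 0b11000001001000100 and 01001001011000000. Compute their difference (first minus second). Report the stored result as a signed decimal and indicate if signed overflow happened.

61316; overflow

0b11000001001000100 → 11000001001000100 = -32188 (signed)
01001001011000000 = 37568 (signed)
Subtract via negate-and-add: invert 01001001011000000 + 1 = 10110110101000000 (i.e. -37568).
  11000001001000100
+ 10110110101000000
= 01110111110000100  (discard carry-out 1)
Result 01110111110000100: MSB = 0 → value 61316.
Both addends (after negating the subtrahend) are negative but the stored result is non-negative: signed overflow. The true value -32188 − 37568 = -69756 lies outside [-65536, 65535].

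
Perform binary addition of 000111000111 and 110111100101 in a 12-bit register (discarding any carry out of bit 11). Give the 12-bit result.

  000111000111
+ 110111100101
= 111110101100

111110101100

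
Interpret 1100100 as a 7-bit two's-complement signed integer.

MSB is 1, so the value is negative.
Unsigned reading: 100. Subtract 2^7 = 128: 100 − 128 = -28.

-28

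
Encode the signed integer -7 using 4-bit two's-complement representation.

|-7| = 7 = 0111 in 4 bits.
Invert the bits: 1000. Add 1: 1001.

1001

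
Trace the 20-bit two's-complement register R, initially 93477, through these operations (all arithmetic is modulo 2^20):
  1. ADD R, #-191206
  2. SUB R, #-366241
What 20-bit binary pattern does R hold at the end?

01000001100011100000

Start: R = 93477 = 00010110110100100101.
R = 93477 + (-191206) = -97729 = 11101000001000111111
R = -97729 − (-366241) = 268512 = 01000001100011100000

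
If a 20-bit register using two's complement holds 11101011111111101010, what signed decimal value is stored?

-81942

MSB is 1, so the value is negative.
Invert: 00010100000000010101. Add 1: 00010100000000010110 = 81942. So the value is −81942.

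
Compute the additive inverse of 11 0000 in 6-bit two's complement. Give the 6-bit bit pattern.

010000

Invert: 001111. Add 1: 010000.
Check: 110000 = -16, 010000 = 16.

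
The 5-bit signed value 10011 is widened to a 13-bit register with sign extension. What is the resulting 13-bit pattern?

MSB of 10011 is 1; replicate it into the new high bits.
11111111|10011 → 1111111110011 (still -13).

1111111110011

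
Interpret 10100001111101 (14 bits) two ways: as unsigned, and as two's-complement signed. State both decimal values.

Unsigned: 10100001111101 = 10365.
Signed: MSB=1 → 10365 − 16384 = -6019.

unsigned = 10365, signed = -6019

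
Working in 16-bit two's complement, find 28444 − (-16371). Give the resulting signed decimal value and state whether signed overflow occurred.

-20721; overflow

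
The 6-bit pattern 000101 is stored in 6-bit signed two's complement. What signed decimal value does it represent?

5

MSB is 0, so the value is non-negative: 000101 = 5.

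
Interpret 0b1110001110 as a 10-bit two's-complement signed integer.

-114

MSB is 1, so the value is negative.
Invert: 0001110001. Add 1: 0001110010 = 114. So the value is −114.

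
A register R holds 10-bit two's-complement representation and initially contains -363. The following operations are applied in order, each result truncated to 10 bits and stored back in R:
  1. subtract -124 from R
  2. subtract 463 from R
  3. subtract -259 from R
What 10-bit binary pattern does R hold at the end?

1001000101

Start: R = -363 = 1010010101.
R = -363 − (-124) = -239 = 1100010001
R = -239 − 463 = -702; wraps to 322 = 0101000010
R = 322 − (-259) = 581; wraps to -443 = 1001000101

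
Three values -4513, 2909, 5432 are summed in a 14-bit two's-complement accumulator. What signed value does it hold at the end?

3828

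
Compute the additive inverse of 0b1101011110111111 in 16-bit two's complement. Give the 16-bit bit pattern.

0010100001000001

Invert: 0010100001000000. Add 1: 0010100001000001.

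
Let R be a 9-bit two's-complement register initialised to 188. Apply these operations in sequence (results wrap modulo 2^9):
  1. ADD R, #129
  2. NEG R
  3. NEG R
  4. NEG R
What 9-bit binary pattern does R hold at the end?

011000011

Start: R = 188 = 010111100.
R = 188 + 129 = 317; wraps to -195 = 100111101
R = −(-195) = 195 = 011000011
R = −(195) = -195 = 100111101
R = −(-195) = 195 = 011000011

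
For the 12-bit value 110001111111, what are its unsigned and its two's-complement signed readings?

Unsigned: 110001111111 = 3199.
Signed: MSB=1 → 3199 − 4096 = -897.

unsigned = 3199, signed = -897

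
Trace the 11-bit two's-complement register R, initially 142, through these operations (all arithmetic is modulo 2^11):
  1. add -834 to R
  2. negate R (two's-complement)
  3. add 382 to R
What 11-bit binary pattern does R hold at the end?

10000110010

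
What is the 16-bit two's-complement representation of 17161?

17161 is non-negative, so write it directly in 16 bits: 0100001100001001.

0100001100001001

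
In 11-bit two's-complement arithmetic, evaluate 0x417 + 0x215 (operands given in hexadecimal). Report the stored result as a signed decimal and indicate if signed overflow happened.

-468; no overflow

0x417 = 10000010111 = -1001 (signed)
0x215 = 01000010101 = 533 (signed)
  10000010111
+ 01000010101
= 11000101100
Result 11000101100: MSB = 1 → 1580 − 2048 = -468.
Addends have opposite signs, so signed overflow cannot occur.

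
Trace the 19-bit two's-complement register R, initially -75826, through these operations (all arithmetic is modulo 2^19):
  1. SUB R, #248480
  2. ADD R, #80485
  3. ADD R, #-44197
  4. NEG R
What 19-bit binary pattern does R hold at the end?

Start: R = -75826 = 1101101011111001110.
R = -75826 − 248480 = -324306; wraps to 199982 = 0110000110100101110
R = 199982 + 80485 = 280467; wraps to -243821 = 1000100011110010011
R = -243821 + (-44197) = -288018; wraps to 236270 = 0111001101011101110
R = −(236270) = -236270 = 1000110010100010010

1000110010100010010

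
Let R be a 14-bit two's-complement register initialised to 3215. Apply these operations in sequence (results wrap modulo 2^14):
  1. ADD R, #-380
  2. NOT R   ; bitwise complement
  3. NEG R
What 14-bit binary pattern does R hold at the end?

00101100010100

Start: R = 3215 = 00110010001111.
R = 3215 + (-380) = 2835 = 00101100010011
R = NOT 00101100010011 = 11010011101100 = -2836
R = −(-2836) = 2836 = 00101100010100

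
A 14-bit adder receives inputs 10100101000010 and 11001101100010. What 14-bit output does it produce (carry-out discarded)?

  10100101000010
+ 11001101100010
= 01110010100100  (discard carry-out 1)

01110010100100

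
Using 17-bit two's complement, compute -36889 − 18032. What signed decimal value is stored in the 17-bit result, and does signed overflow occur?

-36889 → 10110111111100111
18032 → 00100011001110000
Subtract via negate-and-add: invert 00100011001110000 + 1 = 11011100110010000 (i.e. -18032).
  10110111111100111
+ 11011100110010000
= 10010100101110111  (discard carry-out 1)
Result 10010100101110111: MSB = 1 → 76151 − 131072 = -54921.
Both addends (after negating the subtrahend) are negative and so is the stored result: no signed overflow.

-54921; no overflow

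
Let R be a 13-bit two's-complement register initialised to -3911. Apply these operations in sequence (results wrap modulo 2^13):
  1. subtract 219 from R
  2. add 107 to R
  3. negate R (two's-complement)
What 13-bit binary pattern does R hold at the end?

0111110110111

Start: R = -3911 = 1000010111001.
R = -3911 − 219 = -4130; wraps to 4062 = 0111111011110
R = 4062 + 107 = 4169; wraps to -4023 = 1000001001001
R = −(-4023) = 4023 = 0111110110111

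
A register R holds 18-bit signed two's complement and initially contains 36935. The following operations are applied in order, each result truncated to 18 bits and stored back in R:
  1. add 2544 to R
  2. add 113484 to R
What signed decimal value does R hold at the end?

-109181

Start: R = 36935 = 001001000001000111.
R = 36935 + 2544 = 39479 = 001001101000110111
R = 39479 + 113484 = 152963; wraps to -109181 = 100101010110000011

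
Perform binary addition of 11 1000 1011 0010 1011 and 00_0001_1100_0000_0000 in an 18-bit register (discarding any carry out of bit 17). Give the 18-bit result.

111010011100101011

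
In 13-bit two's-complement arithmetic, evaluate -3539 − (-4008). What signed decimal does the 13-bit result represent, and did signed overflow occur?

-3539 → 1001000101101
-4008 → 1000001011000
Subtract via negate-and-add: invert 1000001011000 + 1 = 0111110101000 (i.e. 4008).
  1001000101101
+ 0111110101000
= 0000111010101  (discard carry-out 1)
Result 0000111010101: MSB = 0 → value 469.
Addends (after negating the subtrahend) have opposite signs, so signed overflow cannot occur.

469; no overflow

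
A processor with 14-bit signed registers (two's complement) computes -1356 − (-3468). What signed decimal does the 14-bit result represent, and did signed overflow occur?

-1356 → 11101010110100
-3468 → 11001001110100
Subtract via negate-and-add: invert 11001001110100 + 1 = 00110110001100 (i.e. 3468).
  11101010110100
+ 00110110001100
= 00100001000000  (discard carry-out 1)
Result 00100001000000: MSB = 0 → value 2112.
Addends (after negating the subtrahend) have opposite signs, so signed overflow cannot occur.

2112; no overflow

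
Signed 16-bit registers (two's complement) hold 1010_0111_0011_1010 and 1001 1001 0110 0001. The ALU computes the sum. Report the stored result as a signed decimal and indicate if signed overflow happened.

1010_0111_0011_1010 → 1010011100111010 = -22726 (signed)
1001 1001 0110 0001 → 1001100101100001 = -26271 (signed)
  1010011100111010
+ 1001100101100001
= 0100000010011011  (discard carry-out 1)
Result 0100000010011011: MSB = 0 → value 16539.
Both addends are negative but the stored result is non-negative: signed overflow. The true value -22726 + (-26271) = -48997 lies outside [-32768, 32767].

16539; overflow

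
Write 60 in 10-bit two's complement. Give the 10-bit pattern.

0000111100

60 is non-negative, so write it directly in 10 bits: 0000111100.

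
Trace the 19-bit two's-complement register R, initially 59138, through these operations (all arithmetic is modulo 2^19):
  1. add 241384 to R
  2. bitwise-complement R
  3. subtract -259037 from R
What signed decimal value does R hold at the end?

Start: R = 59138 = 0001110011100000010.
R = 59138 + 241384 = 300522; wraps to -223766 = 1001001010111101010
R = NOT 1001001010111101010 = 0110110101000010101 = 223765
R = 223765 − (-259037) = 482802; wraps to -41486 = 1110101110111110010

-41486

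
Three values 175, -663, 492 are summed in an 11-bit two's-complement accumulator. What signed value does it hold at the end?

4

175 + (-663) = -488 (11000011000)
-488 + 492 = 4 (00000000100)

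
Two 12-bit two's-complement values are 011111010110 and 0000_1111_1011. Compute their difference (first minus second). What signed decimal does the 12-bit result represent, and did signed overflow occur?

1755; no overflow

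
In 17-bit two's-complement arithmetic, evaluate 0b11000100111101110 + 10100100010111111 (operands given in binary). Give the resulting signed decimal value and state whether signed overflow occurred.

0b11000100111101110 → 11000100111101110 = -30226 (signed)
10100100010111111 = -46913 (signed)
  11000100111101110
+ 10100100010111111
= 01101001010101101  (discard carry-out 1)
Result 01101001010101101: MSB = 0 → value 53933.
Both addends are negative but the stored result is non-negative: signed overflow. The true value -30226 + (-46913) = -77139 lies outside [-65536, 65535].

53933; overflow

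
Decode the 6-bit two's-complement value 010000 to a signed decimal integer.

MSB is 0, so the value is non-negative: 010000 = 16.

16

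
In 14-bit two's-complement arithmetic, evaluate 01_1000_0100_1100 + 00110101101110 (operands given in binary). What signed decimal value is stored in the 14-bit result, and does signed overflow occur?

-6726; overflow

01_1000_0100_1100 → 01100001001100 = 6220 (signed)
00110101101110 = 3438 (signed)
  01100001001100
+ 00110101101110
= 10010110111010
Result 10010110111010: MSB = 1 → 9658 − 16384 = -6726.
Both addends are non-negative but the stored result is negative: signed overflow. The true value 6220 + 3438 = 9658 lies outside [-8192, 8191].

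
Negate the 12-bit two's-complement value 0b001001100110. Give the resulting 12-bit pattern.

110110011010

Invert: 110110011001. Add 1: 110110011010.
Check: 001001100110 = 614, 110110011010 = -614.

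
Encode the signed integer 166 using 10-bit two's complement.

166 is non-negative, so write it directly in 10 bits: 0010100110.

0010100110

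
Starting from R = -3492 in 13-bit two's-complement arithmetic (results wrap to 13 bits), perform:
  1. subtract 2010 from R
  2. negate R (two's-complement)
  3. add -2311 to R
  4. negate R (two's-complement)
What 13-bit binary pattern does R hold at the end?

Start: R = -3492 = 1001001011100.
R = -3492 − 2010 = -5502; wraps to 2690 = 0101010000010
R = −(2690) = -2690 = 1010101111110
R = -2690 + (-2311) = -5001; wraps to 3191 = 0110001110111
R = −(3191) = -3191 = 1001110001001

1001110001001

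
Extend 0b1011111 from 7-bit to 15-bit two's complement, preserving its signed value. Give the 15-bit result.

MSB of 1011111 is 1; replicate it into the new high bits.
11111111|1011111 → 111111111011111 (still -33).

111111111011111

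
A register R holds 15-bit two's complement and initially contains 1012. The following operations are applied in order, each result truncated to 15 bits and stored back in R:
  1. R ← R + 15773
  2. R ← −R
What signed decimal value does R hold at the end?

Start: R = 1012 = 000001111110100.
R = 1012 + 15773 = 16785; wraps to -15983 = 100000110010001
R = −(-15983) = 15983 = 011111001101111

15983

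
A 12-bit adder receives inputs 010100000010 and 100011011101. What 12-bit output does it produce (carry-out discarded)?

  010100000010
+ 100011011101
= 110111011111

110111011111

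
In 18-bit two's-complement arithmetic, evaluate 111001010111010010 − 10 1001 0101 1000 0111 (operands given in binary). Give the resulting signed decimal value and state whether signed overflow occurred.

65611; no overflow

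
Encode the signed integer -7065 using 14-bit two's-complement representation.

|-7065| = 7065 = 01101110011001 in 14 bits.
Invert the bits: 10010001100110. Add 1: 10010001100111.
Check: 10010001100111 reads as 9319 − 16384 = -7065.

10010001100111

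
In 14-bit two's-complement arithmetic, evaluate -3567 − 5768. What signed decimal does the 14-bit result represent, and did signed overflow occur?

7049; overflow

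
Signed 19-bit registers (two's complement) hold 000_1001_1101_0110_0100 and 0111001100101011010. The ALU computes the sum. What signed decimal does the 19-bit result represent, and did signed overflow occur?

-248130; overflow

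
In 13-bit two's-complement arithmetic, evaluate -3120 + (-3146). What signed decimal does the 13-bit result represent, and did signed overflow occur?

1926; overflow

-3120 → 1001111010000
-3146 → 1001110110110
  1001111010000
+ 1001110110110
= 0011110000110  (discard carry-out 1)
Result 0011110000110: MSB = 0 → value 1926.
Both addends are negative but the stored result is non-negative: signed overflow. The true value -3120 + (-3146) = -6266 lies outside [-4096, 4095].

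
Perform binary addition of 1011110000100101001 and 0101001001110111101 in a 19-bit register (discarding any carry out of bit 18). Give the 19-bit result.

0000111010011100110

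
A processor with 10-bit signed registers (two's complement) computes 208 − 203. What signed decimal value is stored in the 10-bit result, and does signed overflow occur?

5; no overflow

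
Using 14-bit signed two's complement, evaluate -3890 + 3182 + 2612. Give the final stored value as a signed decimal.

1904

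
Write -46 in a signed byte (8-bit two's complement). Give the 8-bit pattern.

|-46| = 46 = 00101110 in 8 bits.
Invert the bits: 11010001. Add 1: 11010010.
Check: 11010010 reads as 210 − 256 = -46.

11010010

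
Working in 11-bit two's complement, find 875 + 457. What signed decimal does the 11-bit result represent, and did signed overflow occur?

875 → 01101101011
457 → 00111001001
  01101101011
+ 00111001001
= 10100110100
Result 10100110100: MSB = 1 → 1332 − 2048 = -716.
Both addends are non-negative but the stored result is negative: signed overflow. The true value 875 + 457 = 1332 lies outside [-1024, 1023].

-716; overflow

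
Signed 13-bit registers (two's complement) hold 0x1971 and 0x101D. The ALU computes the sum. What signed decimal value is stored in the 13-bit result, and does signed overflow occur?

0x1971 = 1100101110001 = -1679 (signed)
0x101D = 1000000011101 = -4067 (signed)
  1100101110001
+ 1000000011101
= 0100110001110  (discard carry-out 1)
Result 0100110001110: MSB = 0 → value 2446.
Both addends are negative but the stored result is non-negative: signed overflow. The true value -1679 + (-4067) = -5746 lies outside [-4096, 4095].

2446; overflow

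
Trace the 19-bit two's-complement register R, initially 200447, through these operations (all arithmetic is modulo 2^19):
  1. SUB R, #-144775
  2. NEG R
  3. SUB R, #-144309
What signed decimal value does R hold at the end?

-200913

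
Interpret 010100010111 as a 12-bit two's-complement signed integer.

MSB is 0, so the value is non-negative: 010100010111 = 1303.

1303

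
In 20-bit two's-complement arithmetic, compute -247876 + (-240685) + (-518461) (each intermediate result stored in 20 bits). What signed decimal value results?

-247876 + (-240685) = -488561 (10001000101110001111)
-488561 + (-518461) = -1007022 → wraps to 41554 (00001010001001010010)

41554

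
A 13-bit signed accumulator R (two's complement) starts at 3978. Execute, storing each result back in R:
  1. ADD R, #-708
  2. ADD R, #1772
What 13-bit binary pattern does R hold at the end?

1001110110010

Start: R = 3978 = 0111110001010.
R = 3978 + (-708) = 3270 = 0110011000110
R = 3270 + 1772 = 5042; wraps to -3150 = 1001110110010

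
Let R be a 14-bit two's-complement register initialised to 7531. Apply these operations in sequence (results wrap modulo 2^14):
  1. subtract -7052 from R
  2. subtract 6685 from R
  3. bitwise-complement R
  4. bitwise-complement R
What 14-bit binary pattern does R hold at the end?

01111011011010

Start: R = 7531 = 01110101101011.
R = 7531 − (-7052) = 14583; wraps to -1801 = 11100011110111
R = -1801 − 6685 = -8486; wraps to 7898 = 01111011011010
R = NOT 01111011011010 = 10000100100101 = -7899
R = NOT 10000100100101 = 01111011011010 = 7898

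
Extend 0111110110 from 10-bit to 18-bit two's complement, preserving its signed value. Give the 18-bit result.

000000000111110110

MSB of 0111110110 is 0; replicate it into the new high bits.
00000000|0111110110 → 000000000111110110 (still 502).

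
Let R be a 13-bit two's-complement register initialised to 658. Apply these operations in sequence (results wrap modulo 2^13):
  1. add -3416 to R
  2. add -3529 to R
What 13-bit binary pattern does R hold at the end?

0011101110001

Start: R = 658 = 0001010010010.
R = 658 + (-3416) = -2758 = 1010100111010
R = -2758 + (-3529) = -6287; wraps to 1905 = 0011101110001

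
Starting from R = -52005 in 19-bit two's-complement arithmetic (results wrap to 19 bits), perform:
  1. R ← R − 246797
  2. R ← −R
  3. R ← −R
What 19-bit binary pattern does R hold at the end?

Start: R = -52005 = 1110011010011011011.
R = -52005 − 246797 = -298802; wraps to 225486 = 0110111000011001110
R = −(225486) = -225486 = 1001000111100110010
R = −(-225486) = 225486 = 0110111000011001110

0110111000011001110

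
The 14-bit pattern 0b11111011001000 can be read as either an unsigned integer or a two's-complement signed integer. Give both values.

Unsigned: 11111011001000 = 16072.
Signed: MSB=1 → 16072 − 16384 = -312.

unsigned = 16072, signed = -312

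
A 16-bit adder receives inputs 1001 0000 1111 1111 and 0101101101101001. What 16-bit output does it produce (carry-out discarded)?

  1001000011111111
+ 0101101101101001
= 1110110001101000

1110110001101000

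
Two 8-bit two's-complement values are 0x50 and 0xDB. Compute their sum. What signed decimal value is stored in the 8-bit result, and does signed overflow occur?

0x50 = 01010000 = 80 (signed)
0xDB = 11011011 = -37 (signed)
  01010000
+ 11011011
= 00101011  (discard carry-out 1)
Result 00101011: MSB = 0 → value 43.
Addends have opposite signs, so signed overflow cannot occur.

43; no overflow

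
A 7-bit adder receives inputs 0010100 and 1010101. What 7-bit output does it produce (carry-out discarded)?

1101001

  0010100
+ 1010101
= 1101001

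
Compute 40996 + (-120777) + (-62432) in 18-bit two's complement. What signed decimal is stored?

119931

40996 + (-120777) = -79781 (101100100001011011)
-79781 + (-62432) = -142213 → wraps to 119931 (011101010001111011)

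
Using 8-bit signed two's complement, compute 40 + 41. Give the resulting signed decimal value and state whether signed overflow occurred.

40 → 00101000
41 → 00101001
  00101000
+ 00101001
= 01010001
Result 01010001: MSB = 0 → value 81.
Both addends are non-negative and so is the stored result: no signed overflow.

81; no overflow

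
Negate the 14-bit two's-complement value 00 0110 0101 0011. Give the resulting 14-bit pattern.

Invert: 11100110101100. Add 1: 11100110101101.

11100110101101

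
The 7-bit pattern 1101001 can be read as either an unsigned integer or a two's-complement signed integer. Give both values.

Unsigned: 1101001 = 105.
Signed: MSB=1 → 105 − 128 = -23.

unsigned = 105, signed = -23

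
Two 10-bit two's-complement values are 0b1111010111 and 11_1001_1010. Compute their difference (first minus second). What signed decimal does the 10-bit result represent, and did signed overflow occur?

0b1111010111 → 1111010111 = -41 (signed)
11_1001_1010 → 1110011010 = -102 (signed)
Subtract via negate-and-add: invert 1110011010 + 1 = 0001100110 (i.e. 102).
  1111010111
+ 0001100110
= 0000111101  (discard carry-out 1)
Result 0000111101: MSB = 0 → value 61.
Addends (after negating the subtrahend) have opposite signs, so signed overflow cannot occur.

61; no overflow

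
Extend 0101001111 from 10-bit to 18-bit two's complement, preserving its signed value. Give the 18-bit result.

000000000101001111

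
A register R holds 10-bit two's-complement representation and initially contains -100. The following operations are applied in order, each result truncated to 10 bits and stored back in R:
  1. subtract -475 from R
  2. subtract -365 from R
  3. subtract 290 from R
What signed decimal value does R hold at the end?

450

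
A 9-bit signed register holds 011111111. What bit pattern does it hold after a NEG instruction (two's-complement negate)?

100000001

Invert: 100000000. Add 1: 100000001.
Check: 011111111 = 255, 100000001 = -255.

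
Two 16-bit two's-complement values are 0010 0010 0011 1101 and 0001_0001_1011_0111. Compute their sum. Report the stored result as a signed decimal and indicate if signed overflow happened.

13300; no overflow

0010 0010 0011 1101 → 0010001000111101 = 8765 (signed)
0001_0001_1011_0111 → 0001000110110111 = 4535 (signed)
  0010001000111101
+ 0001000110110111
= 0011001111110100
Result 0011001111110100: MSB = 0 → value 13300.
Both addends are non-negative and so is the stored result: no signed overflow.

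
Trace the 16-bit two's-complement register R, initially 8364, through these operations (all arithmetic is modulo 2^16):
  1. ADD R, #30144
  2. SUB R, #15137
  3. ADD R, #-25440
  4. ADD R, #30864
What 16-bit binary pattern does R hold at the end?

Start: R = 8364 = 0010000010101100.
R = 8364 + 30144 = 38508; wraps to -27028 = 1001011001101100
R = -27028 − 15137 = -42165; wraps to 23371 = 0101101101001011
R = 23371 + (-25440) = -2069 = 1111011111101011
R = -2069 + 30864 = 28795 = 0111000001111011

0111000001111011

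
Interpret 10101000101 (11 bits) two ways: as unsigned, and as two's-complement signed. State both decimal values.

Unsigned: 10101000101 = 1349.
Signed: MSB=1 → 1349 − 2048 = -699.

unsigned = 1349, signed = -699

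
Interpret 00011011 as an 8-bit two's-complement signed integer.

MSB is 0, so the value is non-negative: 00011011 = 27.

27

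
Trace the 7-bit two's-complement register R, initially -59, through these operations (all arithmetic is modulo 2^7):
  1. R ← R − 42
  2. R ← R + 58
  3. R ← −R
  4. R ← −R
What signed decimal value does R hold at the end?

-43

Start: R = -59 = 1000101.
R = -59 − 42 = -101; wraps to 27 = 0011011
R = 27 + 58 = 85; wraps to -43 = 1010101
R = −(-43) = 43 = 0101011
R = −(43) = -43 = 1010101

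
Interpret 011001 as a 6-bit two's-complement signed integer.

25

MSB is 0, so the value is non-negative: 011001 = 25.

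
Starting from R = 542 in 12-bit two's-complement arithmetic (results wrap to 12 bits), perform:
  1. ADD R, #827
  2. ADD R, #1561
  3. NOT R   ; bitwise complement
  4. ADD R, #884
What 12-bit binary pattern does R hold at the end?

100000000001

Start: R = 542 = 001000011110.
R = 542 + 827 = 1369 = 010101011001
R = 1369 + 1561 = 2930; wraps to -1166 = 101101110010
R = NOT 101101110010 = 010010001101 = 1165
R = 1165 + 884 = 2049; wraps to -2047 = 100000000001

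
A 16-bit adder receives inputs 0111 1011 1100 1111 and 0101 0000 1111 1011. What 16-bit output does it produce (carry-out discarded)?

1100110011001010

  0111101111001111
+ 0101000011111011
= 1100110011001010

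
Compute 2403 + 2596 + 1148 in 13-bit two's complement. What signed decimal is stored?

-2045

2403 + 2596 = 4999 → wraps to -3193 (1001110000111)
-3193 + 1148 = -2045 (1100000000011)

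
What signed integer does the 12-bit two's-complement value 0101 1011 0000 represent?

MSB is 0, so the value is non-negative: 010110110000 = 1456.

1456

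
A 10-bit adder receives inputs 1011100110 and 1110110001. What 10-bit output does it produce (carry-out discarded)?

1010010111

  1011100110
+ 1110110001
= 1010010111  (discard carry-out 1)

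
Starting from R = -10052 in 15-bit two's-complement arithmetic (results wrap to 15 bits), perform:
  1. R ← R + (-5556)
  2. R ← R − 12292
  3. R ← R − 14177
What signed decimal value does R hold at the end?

-9309

Start: R = -10052 = 101100010111100.
R = -10052 + (-5556) = -15608 = 100001100001000
R = -15608 − 12292 = -27900; wraps to 4868 = 001001100000100
R = 4868 − 14177 = -9309 = 101101110100011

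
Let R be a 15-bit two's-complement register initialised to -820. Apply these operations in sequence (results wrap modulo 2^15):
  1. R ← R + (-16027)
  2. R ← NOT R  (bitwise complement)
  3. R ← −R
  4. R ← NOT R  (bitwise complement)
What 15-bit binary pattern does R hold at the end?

100000111001101

Start: R = -820 = 111110011001100.
R = -820 + (-16027) = -16847; wraps to 15921 = 011111000110001
R = NOT 011111000110001 = 100000111001110 = -15922
R = −(-15922) = 15922 = 011111000110010
R = NOT 011111000110010 = 100000111001101 = -15923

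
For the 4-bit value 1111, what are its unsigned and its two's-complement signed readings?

Unsigned: 1111 = 15.
Signed: MSB=1 → 15 − 16 = -1.

unsigned = 15, signed = -1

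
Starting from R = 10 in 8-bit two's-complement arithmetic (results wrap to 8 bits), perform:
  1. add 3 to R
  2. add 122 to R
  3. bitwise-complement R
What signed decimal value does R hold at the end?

120

Start: R = 10 = 00001010.
R = 10 + 3 = 13 = 00001101
R = 13 + 122 = 135; wraps to -121 = 10000111
R = NOT 10000111 = 01111000 = 120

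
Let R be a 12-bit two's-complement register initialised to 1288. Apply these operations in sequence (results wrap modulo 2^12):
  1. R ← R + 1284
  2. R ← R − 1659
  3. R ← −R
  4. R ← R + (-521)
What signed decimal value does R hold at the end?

Start: R = 1288 = 010100001000.
R = 1288 + 1284 = 2572; wraps to -1524 = 101000001100
R = -1524 − 1659 = -3183; wraps to 913 = 001110010001
R = −(913) = -913 = 110001101111
R = -913 + (-521) = -1434 = 101001100110

-1434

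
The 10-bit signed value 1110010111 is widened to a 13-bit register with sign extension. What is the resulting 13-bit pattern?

1111110010111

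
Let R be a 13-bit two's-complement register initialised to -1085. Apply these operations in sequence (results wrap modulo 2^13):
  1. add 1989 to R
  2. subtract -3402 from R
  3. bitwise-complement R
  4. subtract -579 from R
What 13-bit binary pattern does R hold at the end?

Start: R = -1085 = 1101111000011.
R = -1085 + 1989 = 904 = 0001110001000
R = 904 − (-3402) = 4306; wraps to -3886 = 1000011010010
R = NOT 1000011010010 = 0111100101101 = 3885
R = 3885 − (-579) = 4464; wraps to -3728 = 1000101110000

1000101110000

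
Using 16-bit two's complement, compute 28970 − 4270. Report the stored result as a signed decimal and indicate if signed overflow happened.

24700; no overflow

28970 → 0111000100101010
4270 → 0001000010101110
Subtract via negate-and-add: invert 0001000010101110 + 1 = 1110111101010010 (i.e. -4270).
  0111000100101010
+ 1110111101010010
= 0110000001111100  (discard carry-out 1)
Result 0110000001111100: MSB = 0 → value 24700.
Addends (after negating the subtrahend) have opposite signs, so signed overflow cannot occur.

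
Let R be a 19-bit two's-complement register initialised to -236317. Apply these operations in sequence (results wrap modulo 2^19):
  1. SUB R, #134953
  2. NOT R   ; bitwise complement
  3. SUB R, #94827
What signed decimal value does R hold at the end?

-247846

Start: R = -236317 = 1000110010011100011.
R = -236317 − 134953 = -371270; wraps to 153018 = 0100101010110111010
R = NOT 0100101010110111010 = 1011010101001000101 = -153019
R = -153019 − 94827 = -247846 = 1000011011111011010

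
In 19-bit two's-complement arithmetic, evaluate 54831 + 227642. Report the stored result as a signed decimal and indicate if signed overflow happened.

54831 → 0001101011000101111
227642 → 0110111100100111010
  0001101011000101111
+ 0110111100100111010
= 1000100111101101001
Result 1000100111101101001: MSB = 1 → 282473 − 524288 = -241815.
Both addends are non-negative but the stored result is negative: signed overflow. The true value 54831 + 227642 = 282473 lies outside [-262144, 262143].

-241815; overflow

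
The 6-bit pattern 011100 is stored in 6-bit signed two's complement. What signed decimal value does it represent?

MSB is 0, so the value is non-negative: 011100 = 28.

28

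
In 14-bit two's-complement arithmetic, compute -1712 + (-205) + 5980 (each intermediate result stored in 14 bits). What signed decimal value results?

4063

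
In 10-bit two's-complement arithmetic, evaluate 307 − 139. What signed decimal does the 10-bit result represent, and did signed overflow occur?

168; no overflow

307 → 0100110011
139 → 0010001011
Subtract via negate-and-add: invert 0010001011 + 1 = 1101110101 (i.e. -139).
  0100110011
+ 1101110101
= 0010101000  (discard carry-out 1)
Result 0010101000: MSB = 0 → value 168.
Addends (after negating the subtrahend) have opposite signs, so signed overflow cannot occur.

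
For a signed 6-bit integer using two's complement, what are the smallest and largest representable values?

Minimum: −2^5 = -32.
Maximum: 2^5 − 1 = 31.

min = -32, max = 31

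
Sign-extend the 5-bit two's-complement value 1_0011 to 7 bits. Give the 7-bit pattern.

MSB of 10011 is 1; replicate it into the new high bits.
11|10011 → 1110011 (still -13).

1110011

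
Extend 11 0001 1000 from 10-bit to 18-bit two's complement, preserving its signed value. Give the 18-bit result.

111111111100011000

MSB of 1100011000 is 1; replicate it into the new high bits.
11111111|1100011000 → 111111111100011000 (still -232).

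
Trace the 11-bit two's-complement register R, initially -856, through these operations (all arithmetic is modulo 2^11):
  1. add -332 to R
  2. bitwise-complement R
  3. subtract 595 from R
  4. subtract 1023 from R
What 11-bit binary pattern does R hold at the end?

11001010001

Start: R = -856 = 10010101000.
R = -856 + (-332) = -1188; wraps to 860 = 01101011100
R = NOT 01101011100 = 10010100011 = -861
R = -861 − 595 = -1456; wraps to 592 = 01001010000
R = 592 − 1023 = -431 = 11001010001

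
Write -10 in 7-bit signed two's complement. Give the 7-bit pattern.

1110110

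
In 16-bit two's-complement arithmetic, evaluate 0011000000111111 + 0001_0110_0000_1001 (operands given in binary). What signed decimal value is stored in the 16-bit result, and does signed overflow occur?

17992; no overflow

0011000000111111 = 12351 (signed)
0001_0110_0000_1001 → 0001011000001001 = 5641 (signed)
  0011000000111111
+ 0001011000001001
= 0100011001001000
Result 0100011001001000: MSB = 0 → value 17992.
Both addends are non-negative and so is the stored result: no signed overflow.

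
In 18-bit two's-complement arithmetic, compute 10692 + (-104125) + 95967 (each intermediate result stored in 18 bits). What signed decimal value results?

10692 + (-104125) = -93433 (101001001100000111)
-93433 + 95967 = 2534 (000000100111100110)

2534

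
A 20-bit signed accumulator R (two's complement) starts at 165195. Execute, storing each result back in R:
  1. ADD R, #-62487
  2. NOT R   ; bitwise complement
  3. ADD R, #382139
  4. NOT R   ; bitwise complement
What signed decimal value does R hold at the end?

Start: R = 165195 = 00101000010101001011.
R = 165195 + (-62487) = 102708 = 00011001000100110100
R = NOT 00011001000100110100 = 11100110111011001011 = -102709
R = -102709 + 382139 = 279430 = 01000100001110000110
R = NOT 01000100001110000110 = 10111011110001111001 = -279431

-279431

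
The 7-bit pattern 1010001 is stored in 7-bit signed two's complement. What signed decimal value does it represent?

MSB is 1, so the value is negative.
Invert: 0101110. Add 1: 0101111 = 47. So the value is −47.

-47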